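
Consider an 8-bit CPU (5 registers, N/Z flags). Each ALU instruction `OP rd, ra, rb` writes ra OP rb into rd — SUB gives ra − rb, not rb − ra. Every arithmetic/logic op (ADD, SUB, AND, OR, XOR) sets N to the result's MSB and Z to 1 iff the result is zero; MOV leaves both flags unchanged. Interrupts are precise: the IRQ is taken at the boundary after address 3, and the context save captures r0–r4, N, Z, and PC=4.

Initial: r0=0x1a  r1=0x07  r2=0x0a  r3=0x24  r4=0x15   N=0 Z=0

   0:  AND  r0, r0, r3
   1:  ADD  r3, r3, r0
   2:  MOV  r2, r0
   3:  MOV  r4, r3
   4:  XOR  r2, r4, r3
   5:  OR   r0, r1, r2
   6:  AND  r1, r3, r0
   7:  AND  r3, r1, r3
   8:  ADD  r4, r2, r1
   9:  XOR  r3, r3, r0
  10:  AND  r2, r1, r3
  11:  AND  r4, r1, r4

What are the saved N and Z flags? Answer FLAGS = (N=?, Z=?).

FLAGS = (N=0, Z=0)

after  0: r0=0x00 r1=0x07 r2=0x0a r3=0x24 r4=0x15  N=0 Z=1
after  1: r0=0x00 r1=0x07 r2=0x0a r3=0x24 r4=0x15  N=0 Z=0
after  2: r0=0x00 r1=0x07 r2=0x00 r3=0x24 r4=0x15  N=0 Z=0
after  3: r0=0x00 r1=0x07 r2=0x00 r3=0x24 r4=0x24  N=0 Z=0
-- IRQ taken; context saved, return-PC = 4 --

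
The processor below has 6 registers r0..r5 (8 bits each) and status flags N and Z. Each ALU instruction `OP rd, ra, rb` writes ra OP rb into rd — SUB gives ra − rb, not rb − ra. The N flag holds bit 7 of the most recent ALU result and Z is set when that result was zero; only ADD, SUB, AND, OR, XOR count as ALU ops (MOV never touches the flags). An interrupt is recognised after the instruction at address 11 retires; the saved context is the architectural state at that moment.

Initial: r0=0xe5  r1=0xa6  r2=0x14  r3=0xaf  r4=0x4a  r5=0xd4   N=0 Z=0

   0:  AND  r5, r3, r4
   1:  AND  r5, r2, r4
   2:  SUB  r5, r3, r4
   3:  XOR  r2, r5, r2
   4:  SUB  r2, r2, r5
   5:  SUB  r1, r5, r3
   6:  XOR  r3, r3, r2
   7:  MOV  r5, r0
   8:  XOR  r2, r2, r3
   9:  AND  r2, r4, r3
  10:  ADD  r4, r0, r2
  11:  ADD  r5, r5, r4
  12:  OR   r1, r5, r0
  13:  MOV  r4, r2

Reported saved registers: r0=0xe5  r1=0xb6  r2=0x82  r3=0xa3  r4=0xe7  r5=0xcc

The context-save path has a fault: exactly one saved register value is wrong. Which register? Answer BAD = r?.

after  0: r0=0xe5 r1=0xa6 r2=0x14 r3=0xaf r4=0x4a r5=0x0a  N=0 Z=0
after  1: r0=0xe5 r1=0xa6 r2=0x14 r3=0xaf r4=0x4a r5=0x00  N=0 Z=1
after  2: r0=0xe5 r1=0xa6 r2=0x14 r3=0xaf r4=0x4a r5=0x65  N=0 Z=0
after  3: r0=0xe5 r1=0xa6 r2=0x71 r3=0xaf r4=0x4a r5=0x65  N=0 Z=0
after  4: r0=0xe5 r1=0xa6 r2=0x0c r3=0xaf r4=0x4a r5=0x65  N=0 Z=0
after  5: r0=0xe5 r1=0xb6 r2=0x0c r3=0xaf r4=0x4a r5=0x65  N=1 Z=0
after  6: r0=0xe5 r1=0xb6 r2=0x0c r3=0xa3 r4=0x4a r5=0x65  N=1 Z=0
after  7: r0=0xe5 r1=0xb6 r2=0x0c r3=0xa3 r4=0x4a r5=0xe5  N=1 Z=0
after  8: r0=0xe5 r1=0xb6 r2=0xaf r3=0xa3 r4=0x4a r5=0xe5  N=1 Z=0
after  9: r0=0xe5 r1=0xb6 r2=0x02 r3=0xa3 r4=0x4a r5=0xe5  N=0 Z=0
after 10: r0=0xe5 r1=0xb6 r2=0x02 r3=0xa3 r4=0xe7 r5=0xe5  N=1 Z=0
after 11: r0=0xe5 r1=0xb6 r2=0x02 r3=0xa3 r4=0xe7 r5=0xcc  N=1 Z=0
-- IRQ taken; context saved, return-PC = 12 --
mismatch: r2: reported 0x82 vs actual 0x02

BAD = r2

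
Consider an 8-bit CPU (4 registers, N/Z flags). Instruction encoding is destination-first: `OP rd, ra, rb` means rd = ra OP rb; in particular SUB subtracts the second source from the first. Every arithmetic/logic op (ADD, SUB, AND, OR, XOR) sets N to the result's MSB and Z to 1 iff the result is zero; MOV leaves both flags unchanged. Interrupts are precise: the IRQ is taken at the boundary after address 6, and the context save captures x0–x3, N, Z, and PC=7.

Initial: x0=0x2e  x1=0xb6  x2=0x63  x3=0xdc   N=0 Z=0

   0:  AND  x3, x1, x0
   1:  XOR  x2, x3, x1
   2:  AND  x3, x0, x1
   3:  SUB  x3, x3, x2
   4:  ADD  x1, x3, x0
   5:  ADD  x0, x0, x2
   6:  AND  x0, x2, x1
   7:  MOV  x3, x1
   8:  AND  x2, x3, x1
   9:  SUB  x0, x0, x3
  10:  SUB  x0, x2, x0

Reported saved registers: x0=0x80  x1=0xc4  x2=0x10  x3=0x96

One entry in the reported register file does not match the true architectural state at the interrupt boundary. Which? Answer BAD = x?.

after  0: x0=0x2e x1=0xb6 x2=0x63 x3=0x26  N=0 Z=0
after  1: x0=0x2e x1=0xb6 x2=0x90 x3=0x26  N=1 Z=0
after  2: x0=0x2e x1=0xb6 x2=0x90 x3=0x26  N=0 Z=0
after  3: x0=0x2e x1=0xb6 x2=0x90 x3=0x96  N=1 Z=0
after  4: x0=0x2e x1=0xc4 x2=0x90 x3=0x96  N=1 Z=0
after  5: x0=0xbe x1=0xc4 x2=0x90 x3=0x96  N=1 Z=0
after  6: x0=0x80 x1=0xc4 x2=0x90 x3=0x96  N=1 Z=0
-- IRQ taken; context saved, return-PC = 7 --
mismatch: x2: reported 0x10 vs actual 0x90

BAD = x2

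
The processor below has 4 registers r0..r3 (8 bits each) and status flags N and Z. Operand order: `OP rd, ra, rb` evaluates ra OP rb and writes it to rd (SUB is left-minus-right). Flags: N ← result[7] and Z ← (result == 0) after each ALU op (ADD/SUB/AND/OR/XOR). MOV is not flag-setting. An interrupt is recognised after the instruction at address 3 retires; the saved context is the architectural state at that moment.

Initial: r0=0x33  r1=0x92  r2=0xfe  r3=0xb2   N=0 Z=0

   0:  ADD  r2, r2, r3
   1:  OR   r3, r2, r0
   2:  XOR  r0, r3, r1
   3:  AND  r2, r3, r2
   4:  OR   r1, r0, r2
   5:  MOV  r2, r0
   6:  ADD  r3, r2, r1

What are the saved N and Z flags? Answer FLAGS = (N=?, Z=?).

FLAGS = (N=1, Z=0)

after  0: r0=0x33 r1=0x92 r2=0xb0 r3=0xb2  N=1 Z=0
after  1: r0=0x33 r1=0x92 r2=0xb0 r3=0xb3  N=1 Z=0
after  2: r0=0x21 r1=0x92 r2=0xb0 r3=0xb3  N=0 Z=0
after  3: r0=0x21 r1=0x92 r2=0xb0 r3=0xb3  N=1 Z=0
-- IRQ taken; context saved, return-PC = 4 --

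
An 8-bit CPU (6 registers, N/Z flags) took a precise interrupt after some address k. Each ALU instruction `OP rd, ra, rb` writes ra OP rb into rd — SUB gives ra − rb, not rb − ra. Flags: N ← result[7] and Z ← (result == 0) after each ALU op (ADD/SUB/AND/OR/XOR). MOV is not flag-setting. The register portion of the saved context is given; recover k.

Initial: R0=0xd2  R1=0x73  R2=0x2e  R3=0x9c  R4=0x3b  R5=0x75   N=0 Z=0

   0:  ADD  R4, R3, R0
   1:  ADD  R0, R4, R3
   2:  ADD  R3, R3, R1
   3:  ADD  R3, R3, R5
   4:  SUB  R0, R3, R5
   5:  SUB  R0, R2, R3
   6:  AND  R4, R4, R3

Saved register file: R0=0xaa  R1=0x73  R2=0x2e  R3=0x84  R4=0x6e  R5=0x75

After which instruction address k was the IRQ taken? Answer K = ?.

K = 5

after  0: R0=0xd2 R1=0x73 R2=0x2e R3=0x9c R4=0x6e R5=0x75  N=0 Z=0
after  1: R0=0x0a R1=0x73 R2=0x2e R3=0x9c R4=0x6e R5=0x75  N=0 Z=0
after  2: R0=0x0a R1=0x73 R2=0x2e R3=0x0f R4=0x6e R5=0x75  N=0 Z=0
after  3: R0=0x0a R1=0x73 R2=0x2e R3=0x84 R4=0x6e R5=0x75  N=1 Z=0
after  4: R0=0x0f R1=0x73 R2=0x2e R3=0x84 R4=0x6e R5=0x75  N=0 Z=0
after  5: R0=0xaa R1=0x73 R2=0x2e R3=0x84 R4=0x6e R5=0x75  N=1 Z=0
-- IRQ taken; context saved, return-PC = 6 --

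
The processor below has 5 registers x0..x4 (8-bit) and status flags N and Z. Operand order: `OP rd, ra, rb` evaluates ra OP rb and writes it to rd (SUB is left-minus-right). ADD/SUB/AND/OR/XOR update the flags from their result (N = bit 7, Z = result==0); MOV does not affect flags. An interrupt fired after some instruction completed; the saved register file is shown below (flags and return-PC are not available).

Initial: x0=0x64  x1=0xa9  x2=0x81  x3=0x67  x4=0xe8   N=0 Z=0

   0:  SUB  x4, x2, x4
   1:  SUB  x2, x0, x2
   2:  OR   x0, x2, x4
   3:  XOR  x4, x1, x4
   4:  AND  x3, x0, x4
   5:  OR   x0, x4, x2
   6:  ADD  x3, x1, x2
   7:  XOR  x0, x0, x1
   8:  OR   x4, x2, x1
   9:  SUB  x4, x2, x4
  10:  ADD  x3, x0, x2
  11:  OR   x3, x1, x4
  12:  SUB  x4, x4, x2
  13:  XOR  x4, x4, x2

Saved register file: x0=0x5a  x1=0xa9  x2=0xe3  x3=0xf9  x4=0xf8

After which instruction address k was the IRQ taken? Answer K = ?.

K = 11

after  0: x0=0x64 x1=0xa9 x2=0x81 x3=0x67 x4=0x99  N=1 Z=0
after  1: x0=0x64 x1=0xa9 x2=0xe3 x3=0x67 x4=0x99  N=1 Z=0
after  2: x0=0xfb x1=0xa9 x2=0xe3 x3=0x67 x4=0x99  N=1 Z=0
after  3: x0=0xfb x1=0xa9 x2=0xe3 x3=0x67 x4=0x30  N=0 Z=0
after  4: x0=0xfb x1=0xa9 x2=0xe3 x3=0x30 x4=0x30  N=0 Z=0
after  5: x0=0xf3 x1=0xa9 x2=0xe3 x3=0x30 x4=0x30  N=1 Z=0
after  6: x0=0xf3 x1=0xa9 x2=0xe3 x3=0x8c x4=0x30  N=1 Z=0
after  7: x0=0x5a x1=0xa9 x2=0xe3 x3=0x8c x4=0x30  N=0 Z=0
after  8: x0=0x5a x1=0xa9 x2=0xe3 x3=0x8c x4=0xeb  N=1 Z=0
after  9: x0=0x5a x1=0xa9 x2=0xe3 x3=0x8c x4=0xf8  N=1 Z=0
after 10: x0=0x5a x1=0xa9 x2=0xe3 x3=0x3d x4=0xf8  N=0 Z=0
after 11: x0=0x5a x1=0xa9 x2=0xe3 x3=0xf9 x4=0xf8  N=1 Z=0
-- IRQ taken; context saved, return-PC = 12 --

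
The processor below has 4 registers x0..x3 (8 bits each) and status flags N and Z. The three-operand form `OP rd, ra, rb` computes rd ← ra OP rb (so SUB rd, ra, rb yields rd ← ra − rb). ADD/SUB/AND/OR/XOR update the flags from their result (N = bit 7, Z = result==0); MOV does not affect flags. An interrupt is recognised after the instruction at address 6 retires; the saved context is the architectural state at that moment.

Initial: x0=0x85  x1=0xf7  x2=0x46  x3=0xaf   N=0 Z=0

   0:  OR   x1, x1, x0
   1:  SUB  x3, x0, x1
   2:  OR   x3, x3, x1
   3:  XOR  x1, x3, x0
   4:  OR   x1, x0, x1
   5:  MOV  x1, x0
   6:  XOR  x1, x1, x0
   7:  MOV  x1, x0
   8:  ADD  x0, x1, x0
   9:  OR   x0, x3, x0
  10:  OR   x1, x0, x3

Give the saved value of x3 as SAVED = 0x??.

SAVED = 0xff

after  0: x0=0x85 x1=0xf7 x2=0x46 x3=0xaf  N=1 Z=0
after  1: x0=0x85 x1=0xf7 x2=0x46 x3=0x8e  N=1 Z=0
after  2: x0=0x85 x1=0xf7 x2=0x46 x3=0xff  N=1 Z=0
after  3: x0=0x85 x1=0x7a x2=0x46 x3=0xff  N=0 Z=0
after  4: x0=0x85 x1=0xff x2=0x46 x3=0xff  N=1 Z=0
after  5: x0=0x85 x1=0x85 x2=0x46 x3=0xff  N=1 Z=0
after  6: x0=0x85 x1=0x00 x2=0x46 x3=0xff  N=0 Z=1
-- IRQ taken; context saved, return-PC = 7 --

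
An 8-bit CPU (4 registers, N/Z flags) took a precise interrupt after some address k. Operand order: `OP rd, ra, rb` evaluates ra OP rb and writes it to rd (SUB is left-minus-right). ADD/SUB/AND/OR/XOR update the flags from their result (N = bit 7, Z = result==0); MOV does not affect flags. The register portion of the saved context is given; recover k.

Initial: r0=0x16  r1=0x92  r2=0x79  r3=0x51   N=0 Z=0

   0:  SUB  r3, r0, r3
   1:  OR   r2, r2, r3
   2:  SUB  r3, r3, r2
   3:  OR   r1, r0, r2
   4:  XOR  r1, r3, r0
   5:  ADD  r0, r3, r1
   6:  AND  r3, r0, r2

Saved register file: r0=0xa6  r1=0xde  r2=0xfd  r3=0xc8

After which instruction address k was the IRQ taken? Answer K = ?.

K = 5

after  0: r0=0x16 r1=0x92 r2=0x79 r3=0xc5  N=1 Z=0
after  1: r0=0x16 r1=0x92 r2=0xfd r3=0xc5  N=1 Z=0
after  2: r0=0x16 r1=0x92 r2=0xfd r3=0xc8  N=1 Z=0
after  3: r0=0x16 r1=0xff r2=0xfd r3=0xc8  N=1 Z=0
after  4: r0=0x16 r1=0xde r2=0xfd r3=0xc8  N=1 Z=0
after  5: r0=0xa6 r1=0xde r2=0xfd r3=0xc8  N=1 Z=0
-- IRQ taken; context saved, return-PC = 6 --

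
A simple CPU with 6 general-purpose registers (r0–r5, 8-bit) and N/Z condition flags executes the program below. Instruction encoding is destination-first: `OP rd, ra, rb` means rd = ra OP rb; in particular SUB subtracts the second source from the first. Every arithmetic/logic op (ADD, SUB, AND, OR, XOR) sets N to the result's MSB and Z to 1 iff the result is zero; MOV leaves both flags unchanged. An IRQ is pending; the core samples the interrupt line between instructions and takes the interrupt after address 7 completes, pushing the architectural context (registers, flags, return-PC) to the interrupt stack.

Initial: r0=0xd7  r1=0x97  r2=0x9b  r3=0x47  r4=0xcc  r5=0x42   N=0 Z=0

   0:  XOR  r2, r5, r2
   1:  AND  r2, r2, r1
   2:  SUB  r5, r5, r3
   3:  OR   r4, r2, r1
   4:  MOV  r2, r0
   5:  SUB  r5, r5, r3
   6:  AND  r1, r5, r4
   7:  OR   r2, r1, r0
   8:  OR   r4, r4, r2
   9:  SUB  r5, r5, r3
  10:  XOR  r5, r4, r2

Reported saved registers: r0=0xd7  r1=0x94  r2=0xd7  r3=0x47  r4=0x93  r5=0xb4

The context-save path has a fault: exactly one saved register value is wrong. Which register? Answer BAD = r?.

BAD = r4

after  0: r0=0xd7 r1=0x97 r2=0xd9 r3=0x47 r4=0xcc r5=0x42  N=1 Z=0
after  1: r0=0xd7 r1=0x97 r2=0x91 r3=0x47 r4=0xcc r5=0x42  N=1 Z=0
after  2: r0=0xd7 r1=0x97 r2=0x91 r3=0x47 r4=0xcc r5=0xfb  N=1 Z=0
after  3: r0=0xd7 r1=0x97 r2=0x91 r3=0x47 r4=0x97 r5=0xfb  N=1 Z=0
after  4: r0=0xd7 r1=0x97 r2=0xd7 r3=0x47 r4=0x97 r5=0xfb  N=1 Z=0
after  5: r0=0xd7 r1=0x97 r2=0xd7 r3=0x47 r4=0x97 r5=0xb4  N=1 Z=0
after  6: r0=0xd7 r1=0x94 r2=0xd7 r3=0x47 r4=0x97 r5=0xb4  N=1 Z=0
after  7: r0=0xd7 r1=0x94 r2=0xd7 r3=0x47 r4=0x97 r5=0xb4  N=1 Z=0
-- IRQ taken; context saved, return-PC = 8 --
mismatch: r4: reported 0x93 vs actual 0x97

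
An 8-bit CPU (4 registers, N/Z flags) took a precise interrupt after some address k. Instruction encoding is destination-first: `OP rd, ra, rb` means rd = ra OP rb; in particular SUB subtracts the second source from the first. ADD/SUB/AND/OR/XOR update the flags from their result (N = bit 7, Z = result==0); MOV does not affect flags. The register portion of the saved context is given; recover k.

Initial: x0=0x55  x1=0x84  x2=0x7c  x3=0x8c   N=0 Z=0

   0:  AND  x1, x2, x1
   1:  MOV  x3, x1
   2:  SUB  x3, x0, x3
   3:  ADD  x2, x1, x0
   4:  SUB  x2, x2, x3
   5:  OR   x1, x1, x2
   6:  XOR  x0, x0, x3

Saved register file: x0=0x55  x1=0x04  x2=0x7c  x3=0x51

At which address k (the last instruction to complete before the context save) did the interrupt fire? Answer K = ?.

after  0: x0=0x55 x1=0x04 x2=0x7c x3=0x8c  N=0 Z=0
after  1: x0=0x55 x1=0x04 x2=0x7c x3=0x04  N=0 Z=0
after  2: x0=0x55 x1=0x04 x2=0x7c x3=0x51  N=0 Z=0
-- IRQ taken; context saved, return-PC = 3 --

K = 2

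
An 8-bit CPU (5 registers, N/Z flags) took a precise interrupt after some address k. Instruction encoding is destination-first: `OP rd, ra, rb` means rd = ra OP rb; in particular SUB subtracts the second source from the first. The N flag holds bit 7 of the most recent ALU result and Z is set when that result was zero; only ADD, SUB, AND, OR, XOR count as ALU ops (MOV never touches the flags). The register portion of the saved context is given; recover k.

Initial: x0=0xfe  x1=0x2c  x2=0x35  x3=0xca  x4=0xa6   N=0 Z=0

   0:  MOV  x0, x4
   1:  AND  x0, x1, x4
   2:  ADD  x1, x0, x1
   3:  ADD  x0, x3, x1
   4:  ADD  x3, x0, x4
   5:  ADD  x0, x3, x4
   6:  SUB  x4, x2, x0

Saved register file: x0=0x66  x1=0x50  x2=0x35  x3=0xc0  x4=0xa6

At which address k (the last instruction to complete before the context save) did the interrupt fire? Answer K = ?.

K = 5

after  0: x0=0xa6 x1=0x2c x2=0x35 x3=0xca x4=0xa6  N=0 Z=0
after  1: x0=0x24 x1=0x2c x2=0x35 x3=0xca x4=0xa6  N=0 Z=0
after  2: x0=0x24 x1=0x50 x2=0x35 x3=0xca x4=0xa6  N=0 Z=0
after  3: x0=0x1a x1=0x50 x2=0x35 x3=0xca x4=0xa6  N=0 Z=0
after  4: x0=0x1a x1=0x50 x2=0x35 x3=0xc0 x4=0xa6  N=1 Z=0
after  5: x0=0x66 x1=0x50 x2=0x35 x3=0xc0 x4=0xa6  N=0 Z=0
-- IRQ taken; context saved, return-PC = 6 --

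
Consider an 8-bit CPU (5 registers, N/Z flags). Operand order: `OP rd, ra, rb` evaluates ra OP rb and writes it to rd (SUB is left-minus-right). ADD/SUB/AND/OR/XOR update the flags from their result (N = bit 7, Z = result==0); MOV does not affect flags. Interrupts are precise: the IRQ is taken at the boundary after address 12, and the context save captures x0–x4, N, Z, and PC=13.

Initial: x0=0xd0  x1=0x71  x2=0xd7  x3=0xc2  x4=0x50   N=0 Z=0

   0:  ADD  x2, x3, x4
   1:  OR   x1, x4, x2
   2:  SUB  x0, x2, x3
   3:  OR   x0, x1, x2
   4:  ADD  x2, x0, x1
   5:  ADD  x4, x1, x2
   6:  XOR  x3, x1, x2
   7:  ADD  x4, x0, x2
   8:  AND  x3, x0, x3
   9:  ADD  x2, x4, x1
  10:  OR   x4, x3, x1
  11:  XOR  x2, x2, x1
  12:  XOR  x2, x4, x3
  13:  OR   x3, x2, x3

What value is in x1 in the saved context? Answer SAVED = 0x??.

SAVED = 0x52

after  0: x0=0xd0 x1=0x71 x2=0x12 x3=0xc2 x4=0x50  N=0 Z=0
after  1: x0=0xd0 x1=0x52 x2=0x12 x3=0xc2 x4=0x50  N=0 Z=0
after  2: x0=0x50 x1=0x52 x2=0x12 x3=0xc2 x4=0x50  N=0 Z=0
after  3: x0=0x52 x1=0x52 x2=0x12 x3=0xc2 x4=0x50  N=0 Z=0
after  4: x0=0x52 x1=0x52 x2=0xa4 x3=0xc2 x4=0x50  N=1 Z=0
after  5: x0=0x52 x1=0x52 x2=0xa4 x3=0xc2 x4=0xf6  N=1 Z=0
after  6: x0=0x52 x1=0x52 x2=0xa4 x3=0xf6 x4=0xf6  N=1 Z=0
after  7: x0=0x52 x1=0x52 x2=0xa4 x3=0xf6 x4=0xf6  N=1 Z=0
after  8: x0=0x52 x1=0x52 x2=0xa4 x3=0x52 x4=0xf6  N=0 Z=0
after  9: x0=0x52 x1=0x52 x2=0x48 x3=0x52 x4=0xf6  N=0 Z=0
after 10: x0=0x52 x1=0x52 x2=0x48 x3=0x52 x4=0x52  N=0 Z=0
after 11: x0=0x52 x1=0x52 x2=0x1a x3=0x52 x4=0x52  N=0 Z=0
after 12: x0=0x52 x1=0x52 x2=0x00 x3=0x52 x4=0x52  N=0 Z=1
-- IRQ taken; context saved, return-PC = 13 --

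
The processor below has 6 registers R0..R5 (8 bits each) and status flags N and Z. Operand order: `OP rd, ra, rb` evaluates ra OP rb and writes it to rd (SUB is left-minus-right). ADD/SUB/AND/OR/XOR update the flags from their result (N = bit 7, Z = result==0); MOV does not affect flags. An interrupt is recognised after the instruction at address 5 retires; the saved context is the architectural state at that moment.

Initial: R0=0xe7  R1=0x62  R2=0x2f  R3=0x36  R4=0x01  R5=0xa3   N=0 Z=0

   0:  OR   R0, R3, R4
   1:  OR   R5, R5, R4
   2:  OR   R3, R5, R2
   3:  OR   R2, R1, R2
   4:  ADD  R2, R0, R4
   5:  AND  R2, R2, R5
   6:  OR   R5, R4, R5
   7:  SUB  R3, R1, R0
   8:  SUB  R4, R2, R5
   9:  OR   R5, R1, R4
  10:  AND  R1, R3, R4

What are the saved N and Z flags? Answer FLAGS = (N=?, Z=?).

FLAGS = (N=0, Z=0)

after  0: R0=0x37 R1=0x62 R2=0x2f R3=0x36 R4=0x01 R5=0xa3  N=0 Z=0
after  1: R0=0x37 R1=0x62 R2=0x2f R3=0x36 R4=0x01 R5=0xa3  N=1 Z=0
after  2: R0=0x37 R1=0x62 R2=0x2f R3=0xaf R4=0x01 R5=0xa3  N=1 Z=0
after  3: R0=0x37 R1=0x62 R2=0x6f R3=0xaf R4=0x01 R5=0xa3  N=0 Z=0
after  4: R0=0x37 R1=0x62 R2=0x38 R3=0xaf R4=0x01 R5=0xa3  N=0 Z=0
after  5: R0=0x37 R1=0x62 R2=0x20 R3=0xaf R4=0x01 R5=0xa3  N=0 Z=0
-- IRQ taken; context saved, return-PC = 6 --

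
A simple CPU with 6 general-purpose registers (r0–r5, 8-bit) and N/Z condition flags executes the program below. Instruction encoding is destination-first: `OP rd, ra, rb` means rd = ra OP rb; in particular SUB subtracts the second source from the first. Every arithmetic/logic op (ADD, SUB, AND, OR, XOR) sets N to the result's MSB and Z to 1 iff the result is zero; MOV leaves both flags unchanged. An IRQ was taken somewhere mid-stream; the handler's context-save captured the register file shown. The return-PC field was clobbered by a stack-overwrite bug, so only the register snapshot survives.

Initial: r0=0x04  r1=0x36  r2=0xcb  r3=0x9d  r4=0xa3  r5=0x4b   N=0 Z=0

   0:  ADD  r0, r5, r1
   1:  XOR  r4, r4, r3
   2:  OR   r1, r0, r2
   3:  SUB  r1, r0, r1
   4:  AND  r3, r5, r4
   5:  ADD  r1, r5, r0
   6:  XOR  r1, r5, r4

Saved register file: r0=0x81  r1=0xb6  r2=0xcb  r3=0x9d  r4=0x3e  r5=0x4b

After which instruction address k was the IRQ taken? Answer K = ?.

after  0: r0=0x81 r1=0x36 r2=0xcb r3=0x9d r4=0xa3 r5=0x4b  N=1 Z=0
after  1: r0=0x81 r1=0x36 r2=0xcb r3=0x9d r4=0x3e r5=0x4b  N=0 Z=0
after  2: r0=0x81 r1=0xcb r2=0xcb r3=0x9d r4=0x3e r5=0x4b  N=1 Z=0
after  3: r0=0x81 r1=0xb6 r2=0xcb r3=0x9d r4=0x3e r5=0x4b  N=1 Z=0
-- IRQ taken; context saved, return-PC = 4 --

K = 3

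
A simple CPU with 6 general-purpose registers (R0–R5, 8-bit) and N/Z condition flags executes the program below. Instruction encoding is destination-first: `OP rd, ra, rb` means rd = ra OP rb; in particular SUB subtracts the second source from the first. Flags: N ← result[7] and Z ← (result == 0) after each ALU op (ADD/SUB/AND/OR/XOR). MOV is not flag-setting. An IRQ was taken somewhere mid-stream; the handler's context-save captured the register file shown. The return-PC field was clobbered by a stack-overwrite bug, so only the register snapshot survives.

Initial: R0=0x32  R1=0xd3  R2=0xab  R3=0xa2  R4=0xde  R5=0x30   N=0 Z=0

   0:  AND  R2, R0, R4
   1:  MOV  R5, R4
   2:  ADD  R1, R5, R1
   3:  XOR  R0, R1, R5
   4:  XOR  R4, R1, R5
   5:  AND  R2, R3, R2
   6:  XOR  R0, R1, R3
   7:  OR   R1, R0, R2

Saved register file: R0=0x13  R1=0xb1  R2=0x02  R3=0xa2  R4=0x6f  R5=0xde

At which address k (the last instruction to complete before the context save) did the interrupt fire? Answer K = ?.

K = 6

after  0: R0=0x32 R1=0xd3 R2=0x12 R3=0xa2 R4=0xde R5=0x30  N=0 Z=0
after  1: R0=0x32 R1=0xd3 R2=0x12 R3=0xa2 R4=0xde R5=0xde  N=0 Z=0
after  2: R0=0x32 R1=0xb1 R2=0x12 R3=0xa2 R4=0xde R5=0xde  N=1 Z=0
after  3: R0=0x6f R1=0xb1 R2=0x12 R3=0xa2 R4=0xde R5=0xde  N=0 Z=0
after  4: R0=0x6f R1=0xb1 R2=0x12 R3=0xa2 R4=0x6f R5=0xde  N=0 Z=0
after  5: R0=0x6f R1=0xb1 R2=0x02 R3=0xa2 R4=0x6f R5=0xde  N=0 Z=0
after  6: R0=0x13 R1=0xb1 R2=0x02 R3=0xa2 R4=0x6f R5=0xde  N=0 Z=0
-- IRQ taken; context saved, return-PC = 7 --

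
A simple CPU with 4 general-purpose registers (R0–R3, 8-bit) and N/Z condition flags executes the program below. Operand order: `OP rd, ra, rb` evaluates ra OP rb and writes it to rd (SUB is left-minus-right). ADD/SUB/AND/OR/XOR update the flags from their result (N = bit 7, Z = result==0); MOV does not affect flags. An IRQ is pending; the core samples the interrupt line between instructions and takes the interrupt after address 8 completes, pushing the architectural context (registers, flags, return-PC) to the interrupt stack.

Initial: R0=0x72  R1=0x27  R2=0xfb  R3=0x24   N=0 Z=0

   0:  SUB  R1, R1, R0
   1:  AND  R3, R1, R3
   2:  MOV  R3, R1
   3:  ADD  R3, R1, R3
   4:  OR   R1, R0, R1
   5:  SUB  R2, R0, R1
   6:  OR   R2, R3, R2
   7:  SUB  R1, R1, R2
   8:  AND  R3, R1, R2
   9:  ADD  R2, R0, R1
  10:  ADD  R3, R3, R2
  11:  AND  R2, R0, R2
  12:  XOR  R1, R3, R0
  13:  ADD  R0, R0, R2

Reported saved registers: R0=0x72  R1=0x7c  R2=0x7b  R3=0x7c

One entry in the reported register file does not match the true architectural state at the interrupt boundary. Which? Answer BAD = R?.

after  0: R0=0x72 R1=0xb5 R2=0xfb R3=0x24  N=1 Z=0
after  1: R0=0x72 R1=0xb5 R2=0xfb R3=0x24  N=0 Z=0
after  2: R0=0x72 R1=0xb5 R2=0xfb R3=0xb5  N=0 Z=0
after  3: R0=0x72 R1=0xb5 R2=0xfb R3=0x6a  N=0 Z=0
after  4: R0=0x72 R1=0xf7 R2=0xfb R3=0x6a  N=1 Z=0
after  5: R0=0x72 R1=0xf7 R2=0x7b R3=0x6a  N=0 Z=0
after  6: R0=0x72 R1=0xf7 R2=0x7b R3=0x6a  N=0 Z=0
after  7: R0=0x72 R1=0x7c R2=0x7b R3=0x6a  N=0 Z=0
after  8: R0=0x72 R1=0x7c R2=0x7b R3=0x78  N=0 Z=0
-- IRQ taken; context saved, return-PC = 9 --
mismatch: R3: reported 0x7c vs actual 0x78

BAD = R3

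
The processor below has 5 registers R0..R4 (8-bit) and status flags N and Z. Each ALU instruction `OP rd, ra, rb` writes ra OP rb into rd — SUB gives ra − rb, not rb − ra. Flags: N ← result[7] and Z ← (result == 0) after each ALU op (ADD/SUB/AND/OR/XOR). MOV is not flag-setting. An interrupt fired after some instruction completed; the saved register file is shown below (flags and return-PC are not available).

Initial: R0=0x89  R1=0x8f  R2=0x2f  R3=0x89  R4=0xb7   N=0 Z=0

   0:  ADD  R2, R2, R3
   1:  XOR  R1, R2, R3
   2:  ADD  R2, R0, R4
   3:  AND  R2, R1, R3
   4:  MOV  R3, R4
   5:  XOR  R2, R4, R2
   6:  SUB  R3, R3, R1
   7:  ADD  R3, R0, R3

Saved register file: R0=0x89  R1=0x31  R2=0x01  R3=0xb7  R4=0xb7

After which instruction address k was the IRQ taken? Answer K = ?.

K = 4

after  0: R0=0x89 R1=0x8f R2=0xb8 R3=0x89 R4=0xb7  N=1 Z=0
after  1: R0=0x89 R1=0x31 R2=0xb8 R3=0x89 R4=0xb7  N=0 Z=0
after  2: R0=0x89 R1=0x31 R2=0x40 R3=0x89 R4=0xb7  N=0 Z=0
after  3: R0=0x89 R1=0x31 R2=0x01 R3=0x89 R4=0xb7  N=0 Z=0
after  4: R0=0x89 R1=0x31 R2=0x01 R3=0xb7 R4=0xb7  N=0 Z=0
-- IRQ taken; context saved, return-PC = 5 --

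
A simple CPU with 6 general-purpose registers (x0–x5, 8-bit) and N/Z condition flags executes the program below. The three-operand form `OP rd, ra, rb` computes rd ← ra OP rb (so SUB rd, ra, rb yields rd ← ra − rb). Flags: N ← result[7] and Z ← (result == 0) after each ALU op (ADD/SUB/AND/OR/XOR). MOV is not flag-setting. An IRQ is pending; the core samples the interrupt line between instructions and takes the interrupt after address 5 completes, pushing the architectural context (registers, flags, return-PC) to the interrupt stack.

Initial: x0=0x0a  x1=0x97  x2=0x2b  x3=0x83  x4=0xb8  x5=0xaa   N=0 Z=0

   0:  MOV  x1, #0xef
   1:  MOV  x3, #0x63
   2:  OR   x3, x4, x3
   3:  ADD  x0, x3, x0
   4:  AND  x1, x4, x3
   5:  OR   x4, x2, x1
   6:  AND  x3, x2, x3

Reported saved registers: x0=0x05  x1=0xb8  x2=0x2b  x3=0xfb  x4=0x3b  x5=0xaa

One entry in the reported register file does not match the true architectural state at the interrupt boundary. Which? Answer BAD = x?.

after  0: x0=0x0a x1=0xef x2=0x2b x3=0x83 x4=0xb8 x5=0xaa  N=0 Z=0
after  1: x0=0x0a x1=0xef x2=0x2b x3=0x63 x4=0xb8 x5=0xaa  N=0 Z=0
after  2: x0=0x0a x1=0xef x2=0x2b x3=0xfb x4=0xb8 x5=0xaa  N=1 Z=0
after  3: x0=0x05 x1=0xef x2=0x2b x3=0xfb x4=0xb8 x5=0xaa  N=0 Z=0
after  4: x0=0x05 x1=0xb8 x2=0x2b x3=0xfb x4=0xb8 x5=0xaa  N=1 Z=0
after  5: x0=0x05 x1=0xb8 x2=0x2b x3=0xfb x4=0xbb x5=0xaa  N=1 Z=0
-- IRQ taken; context saved, return-PC = 6 --
mismatch: x4: reported 0x3b vs actual 0xbb

BAD = x4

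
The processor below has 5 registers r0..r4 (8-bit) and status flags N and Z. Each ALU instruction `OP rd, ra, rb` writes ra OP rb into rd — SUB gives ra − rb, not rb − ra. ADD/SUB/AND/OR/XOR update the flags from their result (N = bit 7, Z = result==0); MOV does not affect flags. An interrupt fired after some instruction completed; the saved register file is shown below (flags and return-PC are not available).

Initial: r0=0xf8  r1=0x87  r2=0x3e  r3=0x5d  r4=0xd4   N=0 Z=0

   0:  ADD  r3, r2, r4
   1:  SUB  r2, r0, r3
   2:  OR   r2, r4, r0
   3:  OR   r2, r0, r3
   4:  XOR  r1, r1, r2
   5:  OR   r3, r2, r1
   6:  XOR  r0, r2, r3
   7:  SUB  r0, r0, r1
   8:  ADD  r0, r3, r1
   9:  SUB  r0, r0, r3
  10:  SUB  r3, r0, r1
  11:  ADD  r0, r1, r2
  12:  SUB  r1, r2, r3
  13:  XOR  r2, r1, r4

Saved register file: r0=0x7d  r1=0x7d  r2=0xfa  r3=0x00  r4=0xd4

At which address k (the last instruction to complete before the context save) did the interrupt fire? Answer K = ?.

K = 10

after  0: r0=0xf8 r1=0x87 r2=0x3e r3=0x12 r4=0xd4  N=0 Z=0
after  1: r0=0xf8 r1=0x87 r2=0xe6 r3=0x12 r4=0xd4  N=1 Z=0
after  2: r0=0xf8 r1=0x87 r2=0xfc r3=0x12 r4=0xd4  N=1 Z=0
after  3: r0=0xf8 r1=0x87 r2=0xfa r3=0x12 r4=0xd4  N=1 Z=0
after  4: r0=0xf8 r1=0x7d r2=0xfa r3=0x12 r4=0xd4  N=0 Z=0
after  5: r0=0xf8 r1=0x7d r2=0xfa r3=0xff r4=0xd4  N=1 Z=0
after  6: r0=0x05 r1=0x7d r2=0xfa r3=0xff r4=0xd4  N=0 Z=0
after  7: r0=0x88 r1=0x7d r2=0xfa r3=0xff r4=0xd4  N=1 Z=0
after  8: r0=0x7c r1=0x7d r2=0xfa r3=0xff r4=0xd4  N=0 Z=0
after  9: r0=0x7d r1=0x7d r2=0xfa r3=0xff r4=0xd4  N=0 Z=0
after 10: r0=0x7d r1=0x7d r2=0xfa r3=0x00 r4=0xd4  N=0 Z=1
-- IRQ taken; context saved, return-PC = 11 --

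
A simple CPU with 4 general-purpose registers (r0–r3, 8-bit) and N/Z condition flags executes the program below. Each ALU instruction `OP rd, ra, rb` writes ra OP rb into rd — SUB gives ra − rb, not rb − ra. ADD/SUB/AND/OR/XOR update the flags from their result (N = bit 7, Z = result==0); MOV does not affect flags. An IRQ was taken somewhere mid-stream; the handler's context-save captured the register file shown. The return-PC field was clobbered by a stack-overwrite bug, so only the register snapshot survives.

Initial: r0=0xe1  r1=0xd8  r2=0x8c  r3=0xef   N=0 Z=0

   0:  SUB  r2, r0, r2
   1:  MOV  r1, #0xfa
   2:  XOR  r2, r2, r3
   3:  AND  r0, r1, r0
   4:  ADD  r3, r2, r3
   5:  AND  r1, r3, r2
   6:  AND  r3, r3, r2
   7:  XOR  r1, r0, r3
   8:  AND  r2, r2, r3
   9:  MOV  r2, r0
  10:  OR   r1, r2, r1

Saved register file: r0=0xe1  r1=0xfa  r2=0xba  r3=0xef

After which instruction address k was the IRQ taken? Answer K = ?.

after  0: r0=0xe1 r1=0xd8 r2=0x55 r3=0xef  N=0 Z=0
after  1: r0=0xe1 r1=0xfa r2=0x55 r3=0xef  N=0 Z=0
after  2: r0=0xe1 r1=0xfa r2=0xba r3=0xef  N=1 Z=0
-- IRQ taken; context saved, return-PC = 3 --

K = 2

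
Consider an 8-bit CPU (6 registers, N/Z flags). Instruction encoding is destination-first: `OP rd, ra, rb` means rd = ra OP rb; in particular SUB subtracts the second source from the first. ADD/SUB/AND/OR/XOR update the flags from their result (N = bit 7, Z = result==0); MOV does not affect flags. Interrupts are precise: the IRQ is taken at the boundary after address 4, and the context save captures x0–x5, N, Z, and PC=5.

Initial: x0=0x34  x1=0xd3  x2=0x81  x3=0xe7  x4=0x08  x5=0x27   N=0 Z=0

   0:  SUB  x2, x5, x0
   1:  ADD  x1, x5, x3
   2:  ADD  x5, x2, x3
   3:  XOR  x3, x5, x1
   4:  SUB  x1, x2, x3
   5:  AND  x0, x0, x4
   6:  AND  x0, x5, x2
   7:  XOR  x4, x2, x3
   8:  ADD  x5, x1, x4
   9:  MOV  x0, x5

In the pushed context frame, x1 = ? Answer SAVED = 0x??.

after  0: x0=0x34 x1=0xd3 x2=0xf3 x3=0xe7 x4=0x08 x5=0x27  N=1 Z=0
after  1: x0=0x34 x1=0x0e x2=0xf3 x3=0xe7 x4=0x08 x5=0x27  N=0 Z=0
after  2: x0=0x34 x1=0x0e x2=0xf3 x3=0xe7 x4=0x08 x5=0xda  N=1 Z=0
after  3: x0=0x34 x1=0x0e x2=0xf3 x3=0xd4 x4=0x08 x5=0xda  N=1 Z=0
after  4: x0=0x34 x1=0x1f x2=0xf3 x3=0xd4 x4=0x08 x5=0xda  N=0 Z=0
-- IRQ taken; context saved, return-PC = 5 --

SAVED = 0x1f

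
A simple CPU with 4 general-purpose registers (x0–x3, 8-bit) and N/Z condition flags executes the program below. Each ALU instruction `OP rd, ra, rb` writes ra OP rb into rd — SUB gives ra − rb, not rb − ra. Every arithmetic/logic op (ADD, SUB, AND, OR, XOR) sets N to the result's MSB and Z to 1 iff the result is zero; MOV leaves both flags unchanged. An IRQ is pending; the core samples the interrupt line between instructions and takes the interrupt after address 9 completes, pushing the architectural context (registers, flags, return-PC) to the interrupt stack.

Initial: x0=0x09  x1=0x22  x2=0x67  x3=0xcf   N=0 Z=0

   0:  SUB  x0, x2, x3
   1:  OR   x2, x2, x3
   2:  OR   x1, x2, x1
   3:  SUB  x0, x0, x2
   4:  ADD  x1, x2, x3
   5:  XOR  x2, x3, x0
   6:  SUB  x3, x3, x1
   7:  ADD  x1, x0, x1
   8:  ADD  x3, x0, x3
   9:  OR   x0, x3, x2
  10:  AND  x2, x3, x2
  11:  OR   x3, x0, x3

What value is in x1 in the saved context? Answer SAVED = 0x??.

after  0: x0=0x98 x1=0x22 x2=0x67 x3=0xcf  N=1 Z=0
after  1: x0=0x98 x1=0x22 x2=0xef x3=0xcf  N=1 Z=0
after  2: x0=0x98 x1=0xef x2=0xef x3=0xcf  N=1 Z=0
after  3: x0=0xa9 x1=0xef x2=0xef x3=0xcf  N=1 Z=0
after  4: x0=0xa9 x1=0xbe x2=0xef x3=0xcf  N=1 Z=0
after  5: x0=0xa9 x1=0xbe x2=0x66 x3=0xcf  N=0 Z=0
after  6: x0=0xa9 x1=0xbe x2=0x66 x3=0x11  N=0 Z=0
after  7: x0=0xa9 x1=0x67 x2=0x66 x3=0x11  N=0 Z=0
after  8: x0=0xa9 x1=0x67 x2=0x66 x3=0xba  N=1 Z=0
after  9: x0=0xfe x1=0x67 x2=0x66 x3=0xba  N=1 Z=0
-- IRQ taken; context saved, return-PC = 10 --

SAVED = 0x67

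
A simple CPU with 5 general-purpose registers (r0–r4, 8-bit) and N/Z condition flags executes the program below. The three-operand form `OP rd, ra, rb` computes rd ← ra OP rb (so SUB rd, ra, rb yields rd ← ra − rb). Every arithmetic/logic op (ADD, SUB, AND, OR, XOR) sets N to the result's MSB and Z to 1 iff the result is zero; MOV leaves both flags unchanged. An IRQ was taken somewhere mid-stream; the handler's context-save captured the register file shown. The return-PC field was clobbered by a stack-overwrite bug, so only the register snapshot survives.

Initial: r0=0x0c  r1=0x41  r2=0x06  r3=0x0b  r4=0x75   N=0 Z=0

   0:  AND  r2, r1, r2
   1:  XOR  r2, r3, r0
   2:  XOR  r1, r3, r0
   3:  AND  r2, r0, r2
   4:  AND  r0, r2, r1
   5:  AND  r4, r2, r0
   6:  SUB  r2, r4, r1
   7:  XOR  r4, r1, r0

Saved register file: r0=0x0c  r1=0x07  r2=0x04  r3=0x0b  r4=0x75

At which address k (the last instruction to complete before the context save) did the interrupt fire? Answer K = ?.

K = 3

after  0: r0=0x0c r1=0x41 r2=0x00 r3=0x0b r4=0x75  N=0 Z=1
after  1: r0=0x0c r1=0x41 r2=0x07 r3=0x0b r4=0x75  N=0 Z=0
after  2: r0=0x0c r1=0x07 r2=0x07 r3=0x0b r4=0x75  N=0 Z=0
after  3: r0=0x0c r1=0x07 r2=0x04 r3=0x0b r4=0x75  N=0 Z=0
-- IRQ taken; context saved, return-PC = 4 --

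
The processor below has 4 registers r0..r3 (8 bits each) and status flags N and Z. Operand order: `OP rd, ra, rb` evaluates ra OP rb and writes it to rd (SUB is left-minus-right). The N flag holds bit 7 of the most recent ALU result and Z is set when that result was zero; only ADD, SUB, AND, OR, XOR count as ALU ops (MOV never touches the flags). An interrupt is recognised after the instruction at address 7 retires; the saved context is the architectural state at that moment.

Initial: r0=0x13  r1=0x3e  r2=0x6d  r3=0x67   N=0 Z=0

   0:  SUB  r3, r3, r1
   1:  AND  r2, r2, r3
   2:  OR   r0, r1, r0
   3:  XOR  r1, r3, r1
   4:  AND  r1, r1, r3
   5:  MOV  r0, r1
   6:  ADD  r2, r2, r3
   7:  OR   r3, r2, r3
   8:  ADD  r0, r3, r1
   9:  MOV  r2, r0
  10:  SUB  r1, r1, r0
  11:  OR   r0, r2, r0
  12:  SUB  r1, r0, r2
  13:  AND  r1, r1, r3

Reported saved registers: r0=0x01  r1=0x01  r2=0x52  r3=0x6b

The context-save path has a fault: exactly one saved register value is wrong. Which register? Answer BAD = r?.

after  0: r0=0x13 r1=0x3e r2=0x6d r3=0x29  N=0 Z=0
after  1: r0=0x13 r1=0x3e r2=0x29 r3=0x29  N=0 Z=0
after  2: r0=0x3f r1=0x3e r2=0x29 r3=0x29  N=0 Z=0
after  3: r0=0x3f r1=0x17 r2=0x29 r3=0x29  N=0 Z=0
after  4: r0=0x3f r1=0x01 r2=0x29 r3=0x29  N=0 Z=0
after  5: r0=0x01 r1=0x01 r2=0x29 r3=0x29  N=0 Z=0
after  6: r0=0x01 r1=0x01 r2=0x52 r3=0x29  N=0 Z=0
after  7: r0=0x01 r1=0x01 r2=0x52 r3=0x7b  N=0 Z=0
-- IRQ taken; context saved, return-PC = 8 --
mismatch: r3: reported 0x6b vs actual 0x7b

BAD = r3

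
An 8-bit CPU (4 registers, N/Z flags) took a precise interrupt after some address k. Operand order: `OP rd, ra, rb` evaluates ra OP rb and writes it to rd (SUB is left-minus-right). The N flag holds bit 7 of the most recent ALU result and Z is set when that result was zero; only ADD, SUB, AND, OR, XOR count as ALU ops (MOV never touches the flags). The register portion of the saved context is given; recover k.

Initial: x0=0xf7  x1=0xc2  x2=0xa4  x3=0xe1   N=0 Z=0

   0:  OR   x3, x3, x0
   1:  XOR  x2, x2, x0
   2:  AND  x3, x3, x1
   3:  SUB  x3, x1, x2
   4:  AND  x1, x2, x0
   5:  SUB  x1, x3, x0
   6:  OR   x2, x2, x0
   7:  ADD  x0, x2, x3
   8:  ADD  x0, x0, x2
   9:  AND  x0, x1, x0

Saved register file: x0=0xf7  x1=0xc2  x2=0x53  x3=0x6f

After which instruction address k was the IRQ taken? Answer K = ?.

K = 3

after  0: x0=0xf7 x1=0xc2 x2=0xa4 x3=0xf7  N=1 Z=0
after  1: x0=0xf7 x1=0xc2 x2=0x53 x3=0xf7  N=0 Z=0
after  2: x0=0xf7 x1=0xc2 x2=0x53 x3=0xc2  N=1 Z=0
after  3: x0=0xf7 x1=0xc2 x2=0x53 x3=0x6f  N=0 Z=0
-- IRQ taken; context saved, return-PC = 4 --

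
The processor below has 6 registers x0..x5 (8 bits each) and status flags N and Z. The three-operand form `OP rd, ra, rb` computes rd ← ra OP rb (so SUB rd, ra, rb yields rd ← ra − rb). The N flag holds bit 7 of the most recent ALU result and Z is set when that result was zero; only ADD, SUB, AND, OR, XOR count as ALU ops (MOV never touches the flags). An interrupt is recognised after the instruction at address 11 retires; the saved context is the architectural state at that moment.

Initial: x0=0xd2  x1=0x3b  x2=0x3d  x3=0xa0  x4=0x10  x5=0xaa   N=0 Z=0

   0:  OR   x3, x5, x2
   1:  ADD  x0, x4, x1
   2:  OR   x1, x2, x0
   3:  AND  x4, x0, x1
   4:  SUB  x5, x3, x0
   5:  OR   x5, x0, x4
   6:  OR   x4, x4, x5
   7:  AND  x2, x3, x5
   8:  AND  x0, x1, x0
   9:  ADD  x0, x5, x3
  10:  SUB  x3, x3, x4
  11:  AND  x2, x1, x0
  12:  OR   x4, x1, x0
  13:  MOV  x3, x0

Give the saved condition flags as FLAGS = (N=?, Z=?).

FLAGS = (N=0, Z=0)

after  0: x0=0xd2 x1=0x3b x2=0x3d x3=0xbf x4=0x10 x5=0xaa  N=1 Z=0
after  1: x0=0x4b x1=0x3b x2=0x3d x3=0xbf x4=0x10 x5=0xaa  N=0 Z=0
after  2: x0=0x4b x1=0x7f x2=0x3d x3=0xbf x4=0x10 x5=0xaa  N=0 Z=0
after  3: x0=0x4b x1=0x7f x2=0x3d x3=0xbf x4=0x4b x5=0xaa  N=0 Z=0
after  4: x0=0x4b x1=0x7f x2=0x3d x3=0xbf x4=0x4b x5=0x74  N=0 Z=0
after  5: x0=0x4b x1=0x7f x2=0x3d x3=0xbf x4=0x4b x5=0x4b  N=0 Z=0
after  6: x0=0x4b x1=0x7f x2=0x3d x3=0xbf x4=0x4b x5=0x4b  N=0 Z=0
after  7: x0=0x4b x1=0x7f x2=0x0b x3=0xbf x4=0x4b x5=0x4b  N=0 Z=0
after  8: x0=0x4b x1=0x7f x2=0x0b x3=0xbf x4=0x4b x5=0x4b  N=0 Z=0
after  9: x0=0x0a x1=0x7f x2=0x0b x3=0xbf x4=0x4b x5=0x4b  N=0 Z=0
after 10: x0=0x0a x1=0x7f x2=0x0b x3=0x74 x4=0x4b x5=0x4b  N=0 Z=0
after 11: x0=0x0a x1=0x7f x2=0x0a x3=0x74 x4=0x4b x5=0x4b  N=0 Z=0
-- IRQ taken; context saved, return-PC = 12 --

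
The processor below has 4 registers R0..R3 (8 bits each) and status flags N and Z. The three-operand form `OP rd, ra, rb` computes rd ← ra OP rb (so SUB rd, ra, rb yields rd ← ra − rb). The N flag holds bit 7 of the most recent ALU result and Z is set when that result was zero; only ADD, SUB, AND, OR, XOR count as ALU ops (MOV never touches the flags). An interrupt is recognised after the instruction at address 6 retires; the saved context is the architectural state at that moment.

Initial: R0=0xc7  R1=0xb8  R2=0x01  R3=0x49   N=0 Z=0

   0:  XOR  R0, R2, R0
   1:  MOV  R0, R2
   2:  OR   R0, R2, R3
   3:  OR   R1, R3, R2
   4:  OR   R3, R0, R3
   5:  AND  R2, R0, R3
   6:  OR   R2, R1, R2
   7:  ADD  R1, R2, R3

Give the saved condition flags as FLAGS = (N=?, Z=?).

FLAGS = (N=0, Z=0)

after  0: R0=0xc6 R1=0xb8 R2=0x01 R3=0x49  N=1 Z=0
after  1: R0=0x01 R1=0xb8 R2=0x01 R3=0x49  N=1 Z=0
after  2: R0=0x49 R1=0xb8 R2=0x01 R3=0x49  N=0 Z=0
after  3: R0=0x49 R1=0x49 R2=0x01 R3=0x49  N=0 Z=0
after  4: R0=0x49 R1=0x49 R2=0x01 R3=0x49  N=0 Z=0
after  5: R0=0x49 R1=0x49 R2=0x49 R3=0x49  N=0 Z=0
after  6: R0=0x49 R1=0x49 R2=0x49 R3=0x49  N=0 Z=0
-- IRQ taken; context saved, return-PC = 7 --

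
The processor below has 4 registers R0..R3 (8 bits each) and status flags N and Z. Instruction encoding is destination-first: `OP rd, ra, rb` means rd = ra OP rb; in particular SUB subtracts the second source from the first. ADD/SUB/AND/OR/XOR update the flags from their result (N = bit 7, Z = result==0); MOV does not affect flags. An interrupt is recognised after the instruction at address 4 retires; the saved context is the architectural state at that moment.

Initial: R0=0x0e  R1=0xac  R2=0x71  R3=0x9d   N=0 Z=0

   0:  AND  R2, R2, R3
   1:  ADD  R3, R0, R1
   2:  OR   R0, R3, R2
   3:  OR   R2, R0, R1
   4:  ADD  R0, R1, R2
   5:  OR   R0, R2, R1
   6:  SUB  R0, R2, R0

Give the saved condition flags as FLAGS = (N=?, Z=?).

after  0: R0=0x0e R1=0xac R2=0x11 R3=0x9d  N=0 Z=0
after  1: R0=0x0e R1=0xac R2=0x11 R3=0xba  N=1 Z=0
after  2: R0=0xbb R1=0xac R2=0x11 R3=0xba  N=1 Z=0
after  3: R0=0xbb R1=0xac R2=0xbf R3=0xba  N=1 Z=0
after  4: R0=0x6b R1=0xac R2=0xbf R3=0xba  N=0 Z=0
-- IRQ taken; context saved, return-PC = 5 --

FLAGS = (N=0, Z=0)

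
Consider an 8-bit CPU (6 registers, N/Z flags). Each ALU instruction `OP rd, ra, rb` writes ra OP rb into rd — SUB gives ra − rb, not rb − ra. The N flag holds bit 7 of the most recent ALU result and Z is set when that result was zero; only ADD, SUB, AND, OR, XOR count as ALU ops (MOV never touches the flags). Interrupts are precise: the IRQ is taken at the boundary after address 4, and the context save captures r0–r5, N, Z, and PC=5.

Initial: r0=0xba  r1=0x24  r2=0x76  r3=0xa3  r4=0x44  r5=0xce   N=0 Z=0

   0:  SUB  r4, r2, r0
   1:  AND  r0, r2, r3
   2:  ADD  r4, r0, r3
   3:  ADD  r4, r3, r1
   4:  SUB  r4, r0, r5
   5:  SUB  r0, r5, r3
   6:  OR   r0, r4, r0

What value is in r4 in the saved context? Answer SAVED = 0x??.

after  0: r0=0xba r1=0x24 r2=0x76 r3=0xa3 r4=0xbc r5=0xce  N=1 Z=0
after  1: r0=0x22 r1=0x24 r2=0x76 r3=0xa3 r4=0xbc r5=0xce  N=0 Z=0
after  2: r0=0x22 r1=0x24 r2=0x76 r3=0xa3 r4=0xc5 r5=0xce  N=1 Z=0
after  3: r0=0x22 r1=0x24 r2=0x76 r3=0xa3 r4=0xc7 r5=0xce  N=1 Z=0
after  4: r0=0x22 r1=0x24 r2=0x76 r3=0xa3 r4=0x54 r5=0xce  N=0 Z=0
-- IRQ taken; context saved, return-PC = 5 --

SAVED = 0x54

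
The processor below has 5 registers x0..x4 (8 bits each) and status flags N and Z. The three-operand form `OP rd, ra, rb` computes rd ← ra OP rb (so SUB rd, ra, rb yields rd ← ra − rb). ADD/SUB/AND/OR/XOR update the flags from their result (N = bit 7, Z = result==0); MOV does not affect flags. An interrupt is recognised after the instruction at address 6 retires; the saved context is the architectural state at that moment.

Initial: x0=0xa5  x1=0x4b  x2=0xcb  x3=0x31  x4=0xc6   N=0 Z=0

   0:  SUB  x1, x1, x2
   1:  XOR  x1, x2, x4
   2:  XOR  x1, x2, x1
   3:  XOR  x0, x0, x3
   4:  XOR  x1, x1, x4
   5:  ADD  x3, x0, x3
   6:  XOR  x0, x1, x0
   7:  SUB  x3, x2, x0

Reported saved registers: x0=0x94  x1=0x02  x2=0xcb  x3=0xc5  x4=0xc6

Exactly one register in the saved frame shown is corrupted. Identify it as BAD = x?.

after  0: x0=0xa5 x1=0x80 x2=0xcb x3=0x31 x4=0xc6  N=1 Z=0
after  1: x0=0xa5 x1=0x0d x2=0xcb x3=0x31 x4=0xc6  N=0 Z=0
after  2: x0=0xa5 x1=0xc6 x2=0xcb x3=0x31 x4=0xc6  N=1 Z=0
after  3: x0=0x94 x1=0xc6 x2=0xcb x3=0x31 x4=0xc6  N=1 Z=0
after  4: x0=0x94 x1=0x00 x2=0xcb x3=0x31 x4=0xc6  N=0 Z=1
after  5: x0=0x94 x1=0x00 x2=0xcb x3=0xc5 x4=0xc6  N=1 Z=0
after  6: x0=0x94 x1=0x00 x2=0xcb x3=0xc5 x4=0xc6  N=1 Z=0
-- IRQ taken; context saved, return-PC = 7 --
mismatch: x1: reported 0x02 vs actual 0x00

BAD = x1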